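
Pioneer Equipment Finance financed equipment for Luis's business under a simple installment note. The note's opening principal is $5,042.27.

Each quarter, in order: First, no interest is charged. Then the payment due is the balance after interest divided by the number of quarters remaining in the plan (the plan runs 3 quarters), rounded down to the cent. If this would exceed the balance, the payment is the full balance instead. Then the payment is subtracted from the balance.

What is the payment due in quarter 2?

$1,680.76

Quarter 1: opening $5,042.27; payment $1,680.75; balance $3,361.52
Quarter 2: opening $3,361.52; payment $1,680.76; balance $1,680.76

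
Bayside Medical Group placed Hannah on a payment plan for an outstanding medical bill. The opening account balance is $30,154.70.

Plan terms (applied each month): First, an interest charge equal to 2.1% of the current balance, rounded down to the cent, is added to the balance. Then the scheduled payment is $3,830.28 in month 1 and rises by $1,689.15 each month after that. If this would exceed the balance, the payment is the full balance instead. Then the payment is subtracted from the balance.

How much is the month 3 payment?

$7,208.58

# | Opening | Interest | Payment | End bal
1 | $30,154.70 | $633.24 | $3,830.28 | $26,957.66
2 | $26,957.66 | $566.11 | $5,519.43 | $22,004.34
3 | $22,004.34 | $462.09 | $7,208.58 | $15,257.85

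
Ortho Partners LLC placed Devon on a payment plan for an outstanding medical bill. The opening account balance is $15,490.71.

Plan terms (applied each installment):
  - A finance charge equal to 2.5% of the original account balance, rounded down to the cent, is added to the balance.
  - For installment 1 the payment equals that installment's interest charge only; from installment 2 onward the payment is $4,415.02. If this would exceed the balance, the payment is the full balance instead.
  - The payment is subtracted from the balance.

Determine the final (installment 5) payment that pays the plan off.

# | Opening | Interest | Payment | End bal
1 | $15,490.71 | $387.26 | $387.26 | $15,490.71
2 | $15,490.71 | $387.26 | $4,415.02 | $11,462.95
3 | $11,462.95 | $387.26 | $4,415.02 | $7,435.19
4 | $7,435.19 | $387.26 | $4,415.02 | $3,407.43
5 | $3,407.43 | $387.26 | $3,794.69 | $0.00

$3,794.69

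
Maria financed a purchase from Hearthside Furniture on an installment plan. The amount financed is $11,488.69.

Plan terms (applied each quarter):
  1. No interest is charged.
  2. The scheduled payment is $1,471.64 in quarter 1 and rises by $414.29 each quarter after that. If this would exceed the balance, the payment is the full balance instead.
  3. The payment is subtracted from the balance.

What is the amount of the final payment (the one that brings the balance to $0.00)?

$3,116.39

Quarter 1: opening $11,488.69; payment $1,471.64; balance $10,017.05
Quarter 2: opening $10,017.05; payment $1,885.93; balance $8,131.12
Quarter 3: opening $8,131.12; payment $2,300.22; balance $5,830.90
Quarter 4: opening $5,830.90; payment $2,714.51; balance $3,116.39
Quarter 5: opening $3,116.39; payment $3,116.39; balance $0.00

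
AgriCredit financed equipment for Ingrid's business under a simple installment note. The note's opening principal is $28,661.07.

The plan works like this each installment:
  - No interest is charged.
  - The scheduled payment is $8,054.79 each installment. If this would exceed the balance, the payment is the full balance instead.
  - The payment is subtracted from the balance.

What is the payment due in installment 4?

$4,496.70

# | Opening | Payment | End bal
1 | $28,661.07 | $8,054.79 | $20,606.28
2 | $20,606.28 | $8,054.79 | $12,551.49
3 | $12,551.49 | $8,054.79 | $4,496.70
4 | $4,496.70 | $4,496.70 | $0.00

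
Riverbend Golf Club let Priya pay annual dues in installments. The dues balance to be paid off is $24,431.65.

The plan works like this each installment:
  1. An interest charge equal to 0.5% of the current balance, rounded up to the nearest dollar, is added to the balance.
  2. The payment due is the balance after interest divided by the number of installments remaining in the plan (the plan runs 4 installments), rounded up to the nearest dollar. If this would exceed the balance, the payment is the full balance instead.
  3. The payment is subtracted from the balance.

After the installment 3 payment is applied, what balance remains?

$6,199.65

Installment 1: $24,431.65 +$123.00 interest = $24,554.65; pay $6,139.00 → $18,415.65
Installment 2: $18,415.65 +$93.00 interest = $18,508.65; pay $6,170.00 → $12,338.65
Installment 3: $12,338.65 +$62.00 interest = $12,400.65; pay $6,201.00 → $6,199.65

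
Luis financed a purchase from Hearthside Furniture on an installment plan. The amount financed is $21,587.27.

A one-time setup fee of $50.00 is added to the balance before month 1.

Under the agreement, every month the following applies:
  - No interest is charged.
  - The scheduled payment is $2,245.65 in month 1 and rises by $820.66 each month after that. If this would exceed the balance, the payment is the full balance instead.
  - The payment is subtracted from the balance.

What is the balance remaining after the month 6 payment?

$0.00

# | Opening | Payment | End bal
1 | $21,637.27 | $2,245.65 | $19,391.62
2 | $19,391.62 | $3,066.31 | $16,325.31
3 | $16,325.31 | $3,886.97 | $12,438.34
4 | $12,438.34 | $4,707.63 | $7,730.71
5 | $7,730.71 | $5,528.29 | $2,202.42
6 | $2,202.42 | $2,202.42 | $0.00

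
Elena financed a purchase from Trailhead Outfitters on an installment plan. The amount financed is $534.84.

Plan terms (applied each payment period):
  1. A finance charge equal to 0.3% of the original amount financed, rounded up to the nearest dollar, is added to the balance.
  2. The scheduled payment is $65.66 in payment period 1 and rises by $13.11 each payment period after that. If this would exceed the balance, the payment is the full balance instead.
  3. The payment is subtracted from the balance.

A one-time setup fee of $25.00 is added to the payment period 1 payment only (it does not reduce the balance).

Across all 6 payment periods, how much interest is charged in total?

Payment period 1: $534.84 +$2.00 interest = $536.84; pay $65.66 (+ $25.00 fee) → $471.18
Payment period 2: $471.18 +$2.00 interest = $473.18; pay $78.77 → $394.41
Payment period 3: $394.41 +$2.00 interest = $396.41; pay $91.88 → $304.53
Payment period 4: $304.53 +$2.00 interest = $306.53; pay $104.99 → $201.54
Payment period 5: $201.54 +$2.00 interest = $203.54; pay $118.10 → $85.44
Payment period 6: $85.44 +$2.00 interest = $87.44; pay $87.44 → $0.00
Total interest: $2.00 + $2.00 + $2.00 + $2.00 + $2.00 + $2.00 = $12.00

$12.00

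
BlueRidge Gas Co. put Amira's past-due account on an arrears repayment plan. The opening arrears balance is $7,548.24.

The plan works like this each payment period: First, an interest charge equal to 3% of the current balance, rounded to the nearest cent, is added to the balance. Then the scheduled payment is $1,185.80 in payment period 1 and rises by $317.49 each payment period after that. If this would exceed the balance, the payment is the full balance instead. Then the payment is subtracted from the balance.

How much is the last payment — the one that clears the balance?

$1,639.09

Payment period 1: $7,548.24 +$226.45 interest = $7,774.69; pay $1,185.80 → $6,588.89
Payment period 2: $6,588.89 +$197.67 interest = $6,786.56; pay $1,503.29 → $5,283.27
Payment period 3: $5,283.27 +$158.50 interest = $5,441.77; pay $1,820.78 → $3,620.99
Payment period 4: $3,620.99 +$108.63 interest = $3,729.62; pay $2,138.27 → $1,591.35
Payment period 5: $1,591.35 +$47.74 interest = $1,639.09; pay $1,639.09 → $0.00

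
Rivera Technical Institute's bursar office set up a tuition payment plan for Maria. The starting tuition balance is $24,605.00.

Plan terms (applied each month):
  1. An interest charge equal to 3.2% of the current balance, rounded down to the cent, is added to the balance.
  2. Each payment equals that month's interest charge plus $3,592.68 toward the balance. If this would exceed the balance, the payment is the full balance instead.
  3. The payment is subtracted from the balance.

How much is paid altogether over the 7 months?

$27,702.21

Month 1: $24,605.00 +$787.36 interest = $25,392.36; pay $4,380.04 → $21,012.32
Month 2: $21,012.32 +$672.39 interest = $21,684.71; pay $4,265.07 → $17,419.64
Month 3: $17,419.64 +$557.42 interest = $17,977.06; pay $4,150.10 → $13,826.96
Month 4: $13,826.96 +$442.46 interest = $14,269.42; pay $4,035.14 → $10,234.28
Month 5: $10,234.28 +$327.49 interest = $10,561.77; pay $3,920.17 → $6,641.60
Month 6: $6,641.60 +$212.53 interest = $6,854.13; pay $3,805.21 → $3,048.92
Month 7: $3,048.92 +$97.56 interest = $3,146.48; pay $3,146.48 → $0.00
Total paid: $27,702.21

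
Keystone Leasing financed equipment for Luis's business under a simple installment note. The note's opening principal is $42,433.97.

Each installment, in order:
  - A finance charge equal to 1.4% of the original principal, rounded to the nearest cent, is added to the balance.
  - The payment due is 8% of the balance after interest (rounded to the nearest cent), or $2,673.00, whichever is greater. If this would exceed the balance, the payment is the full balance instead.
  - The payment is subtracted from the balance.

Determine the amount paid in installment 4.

Installment 1: $42,433.97 +$594.08 interest = $43,028.05; pay $3,442.24 → $39,585.81
Installment 2: $39,585.81 +$594.08 interest = $40,179.89; pay $3,214.39 → $36,965.50
Installment 3: $36,965.50 +$594.08 interest = $37,559.58; pay $3,004.77 → $34,554.81
Installment 4: $34,554.81 +$594.08 interest = $35,148.89; pay $2,811.91 → $32,336.98

$2,811.91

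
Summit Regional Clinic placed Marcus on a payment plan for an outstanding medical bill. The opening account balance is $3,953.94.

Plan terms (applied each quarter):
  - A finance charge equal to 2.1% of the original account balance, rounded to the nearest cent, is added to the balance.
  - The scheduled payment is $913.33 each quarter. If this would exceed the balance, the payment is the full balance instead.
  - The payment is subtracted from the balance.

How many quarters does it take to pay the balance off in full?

5

Quarter 1: $3,953.94 +$83.03 interest = $4,036.97; pay $913.33 → $3,123.64
Quarter 2: $3,123.64 +$83.03 interest = $3,206.67; pay $913.33 → $2,293.34
Quarter 3: $2,293.34 +$83.03 interest = $2,376.37; pay $913.33 → $1,463.04
Quarter 4: $1,463.04 +$83.03 interest = $1,546.07; pay $913.33 → $632.74
Quarter 5: $632.74 +$83.03 interest = $715.77; pay $715.77 → $0.00
Balance reaches $0.00 in quarter 5.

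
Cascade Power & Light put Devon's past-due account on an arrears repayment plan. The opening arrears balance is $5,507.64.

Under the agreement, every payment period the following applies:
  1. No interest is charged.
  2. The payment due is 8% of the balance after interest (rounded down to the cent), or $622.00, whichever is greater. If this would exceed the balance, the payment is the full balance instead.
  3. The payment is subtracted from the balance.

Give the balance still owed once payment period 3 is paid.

Payment period 1: opening $5,507.64; payment $622.00; balance $4,885.64
Payment period 2: opening $4,885.64; payment $622.00; balance $4,263.64
Payment period 3: opening $4,263.64; payment $622.00; balance $3,641.64

$3,641.64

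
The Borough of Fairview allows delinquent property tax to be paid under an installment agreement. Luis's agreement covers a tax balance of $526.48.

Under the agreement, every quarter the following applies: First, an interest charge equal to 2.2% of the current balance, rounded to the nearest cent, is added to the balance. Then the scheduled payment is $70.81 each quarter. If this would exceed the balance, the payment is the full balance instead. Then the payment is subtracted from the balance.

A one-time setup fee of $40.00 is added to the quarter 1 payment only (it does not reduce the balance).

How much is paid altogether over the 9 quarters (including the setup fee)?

$621.33

Quarter 1: opening $526.48; interest $11.58 → $538.06; payment $70.81 (+ $40.00 fee); balance $467.25
Quarter 2: opening $467.25; interest $10.28 → $477.53; payment $70.81; balance $406.72
Quarter 3: opening $406.72; interest $8.95 → $415.67; payment $70.81; balance $344.86
Quarter 4: opening $344.86; interest $7.59 → $352.45; payment $70.81; balance $281.64
Quarter 5: opening $281.64; interest $6.20 → $287.84; payment $70.81; balance $217.03
Quarter 6: opening $217.03; interest $4.77 → $221.80; payment $70.81; balance $150.99
Quarter 7: opening $150.99; interest $3.32 → $154.31; payment $70.81; balance $83.50
Quarter 8: opening $83.50; interest $1.84 → $85.34; payment $70.81; balance $14.53
Quarter 9: opening $14.53; interest $0.32 → $14.85; payment $14.85; balance $0.00
Total paid: $621.33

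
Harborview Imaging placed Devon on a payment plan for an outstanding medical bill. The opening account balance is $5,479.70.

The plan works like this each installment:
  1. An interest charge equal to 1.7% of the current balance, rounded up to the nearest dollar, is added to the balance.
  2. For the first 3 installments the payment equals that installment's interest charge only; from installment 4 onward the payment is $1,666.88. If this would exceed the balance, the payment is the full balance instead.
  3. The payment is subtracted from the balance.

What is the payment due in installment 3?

# | Opening | Interest | Payment | End bal
1 | $5,479.70 | $94.00 | $94.00 | $5,479.70
2 | $5,479.70 | $94.00 | $94.00 | $5,479.70
3 | $5,479.70 | $94.00 | $94.00 | $5,479.70

$94.00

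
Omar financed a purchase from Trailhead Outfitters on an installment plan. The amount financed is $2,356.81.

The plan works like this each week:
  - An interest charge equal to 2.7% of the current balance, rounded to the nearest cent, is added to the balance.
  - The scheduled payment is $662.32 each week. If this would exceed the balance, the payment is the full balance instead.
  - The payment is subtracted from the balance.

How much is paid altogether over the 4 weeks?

$2,512.60

# | Opening | Interest | Payment | End bal
1 | $2,356.81 | $63.63 | $662.32 | $1,758.12
2 | $1,758.12 | $47.47 | $662.32 | $1,143.27
3 | $1,143.27 | $30.87 | $662.32 | $511.82
4 | $511.82 | $13.82 | $525.64 | $0.00
Total paid: $2,512.60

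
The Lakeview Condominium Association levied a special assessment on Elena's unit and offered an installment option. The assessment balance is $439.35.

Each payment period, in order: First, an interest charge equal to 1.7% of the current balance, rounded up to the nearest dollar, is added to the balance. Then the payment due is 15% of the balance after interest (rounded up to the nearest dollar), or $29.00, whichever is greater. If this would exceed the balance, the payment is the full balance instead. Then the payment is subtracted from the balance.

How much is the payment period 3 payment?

$51.00

Payment period 1: opening $439.35; interest $8.00 → $447.35; payment $68.00; balance $379.35
Payment period 2: opening $379.35; interest $7.00 → $386.35; payment $58.00; balance $328.35
Payment period 3: opening $328.35; interest $6.00 → $334.35; payment $51.00; balance $283.35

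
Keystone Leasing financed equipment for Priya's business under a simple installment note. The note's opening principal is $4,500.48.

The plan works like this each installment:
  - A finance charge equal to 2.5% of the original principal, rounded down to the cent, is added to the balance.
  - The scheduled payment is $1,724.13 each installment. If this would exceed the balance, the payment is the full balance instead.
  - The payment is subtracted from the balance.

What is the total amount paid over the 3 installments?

Installment 1: $4,500.48 +$112.51 interest = $4,612.99; pay $1,724.13 → $2,888.86
Installment 2: $2,888.86 +$112.51 interest = $3,001.37; pay $1,724.13 → $1,277.24
Installment 3: $1,277.24 +$112.51 interest = $1,389.75; pay $1,389.75 → $0.00
Total paid: $4,838.01

$4,838.01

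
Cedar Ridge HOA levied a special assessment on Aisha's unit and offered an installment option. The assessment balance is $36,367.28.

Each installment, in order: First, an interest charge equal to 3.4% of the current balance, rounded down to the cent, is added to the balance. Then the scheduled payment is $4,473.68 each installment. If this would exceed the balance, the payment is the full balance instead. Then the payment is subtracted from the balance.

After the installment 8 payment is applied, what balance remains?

Installment 1: $36,367.28 +$1,236.48 interest = $37,603.76; pay $4,473.68 → $33,130.08
Installment 2: $33,130.08 +$1,126.42 interest = $34,256.50; pay $4,473.68 → $29,782.82
Installment 3: $29,782.82 +$1,012.61 interest = $30,795.43; pay $4,473.68 → $26,321.75
Installment 4: $26,321.75 +$894.93 interest = $27,216.68; pay $4,473.68 → $22,743.00
Installment 5: $22,743.00 +$773.26 interest = $23,516.26; pay $4,473.68 → $19,042.58
Installment 6: $19,042.58 +$647.44 interest = $19,690.02; pay $4,473.68 → $15,216.34
Installment 7: $15,216.34 +$517.35 interest = $15,733.69; pay $4,473.68 → $11,260.01
Installment 8: $11,260.01 +$382.84 interest = $11,642.85; pay $4,473.68 → $7,169.17

$7,169.17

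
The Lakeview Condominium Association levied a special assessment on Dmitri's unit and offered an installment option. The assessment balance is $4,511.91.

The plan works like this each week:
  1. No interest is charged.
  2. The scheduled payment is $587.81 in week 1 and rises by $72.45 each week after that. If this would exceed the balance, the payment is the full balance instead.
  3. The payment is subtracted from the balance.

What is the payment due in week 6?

$848.36

Week 1: $4,511.91 − $587.81 → $3,924.10
Week 2: $3,924.10 − $660.26 → $3,263.84
Week 3: $3,263.84 − $732.71 → $2,531.13
Week 4: $2,531.13 − $805.16 → $1,725.97
Week 5: $1,725.97 − $877.61 → $848.36
Week 6: $848.36 − $848.36 → $0.00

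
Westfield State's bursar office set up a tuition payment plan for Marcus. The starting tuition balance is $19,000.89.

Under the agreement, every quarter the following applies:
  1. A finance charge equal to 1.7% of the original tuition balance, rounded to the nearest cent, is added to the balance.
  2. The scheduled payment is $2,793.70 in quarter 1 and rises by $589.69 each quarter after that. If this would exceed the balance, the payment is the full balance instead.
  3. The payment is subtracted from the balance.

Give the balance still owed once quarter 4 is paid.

$5,580.03

Quarter 1: $19,000.89 +$323.02 interest = $19,323.91; pay $2,793.70 → $16,530.21
Quarter 2: $16,530.21 +$323.02 interest = $16,853.23; pay $3,383.39 → $13,469.84
Quarter 3: $13,469.84 +$323.02 interest = $13,792.86; pay $3,973.08 → $9,819.78
Quarter 4: $9,819.78 +$323.02 interest = $10,142.80; pay $4,562.77 → $5,580.03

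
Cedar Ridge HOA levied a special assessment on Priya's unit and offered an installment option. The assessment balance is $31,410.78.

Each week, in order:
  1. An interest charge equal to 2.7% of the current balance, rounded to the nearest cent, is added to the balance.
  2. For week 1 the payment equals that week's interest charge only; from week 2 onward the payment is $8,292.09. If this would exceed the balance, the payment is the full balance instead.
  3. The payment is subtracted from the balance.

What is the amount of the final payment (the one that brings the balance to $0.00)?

$417.99

Week 1: $31,410.78 +$848.09 interest = $32,258.87; pay $848.09 → $31,410.78
Week 2: $31,410.78 +$848.09 interest = $32,258.87; pay $8,292.09 → $23,966.78
Week 3: $23,966.78 +$647.10 interest = $24,613.88; pay $8,292.09 → $16,321.79
Week 4: $16,321.79 +$440.69 interest = $16,762.48; pay $8,292.09 → $8,470.39
Week 5: $8,470.39 +$228.70 interest = $8,699.09; pay $8,292.09 → $407.00
Week 6: $407.00 +$10.99 interest = $417.99; pay $417.99 → $0.00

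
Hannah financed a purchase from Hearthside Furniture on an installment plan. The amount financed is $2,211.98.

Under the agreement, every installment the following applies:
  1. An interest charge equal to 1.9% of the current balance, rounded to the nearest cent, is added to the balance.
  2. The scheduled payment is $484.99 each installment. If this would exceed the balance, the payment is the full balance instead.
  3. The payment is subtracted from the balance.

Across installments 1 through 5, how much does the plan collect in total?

# | Opening | Interest | Payment | End bal
1 | $2,211.98 | $42.03 | $484.99 | $1,769.02
2 | $1,769.02 | $33.61 | $484.99 | $1,317.64
3 | $1,317.64 | $25.04 | $484.99 | $857.69
4 | $857.69 | $16.30 | $484.99 | $389.00
5 | $389.00 | $7.39 | $396.39 | $0.00
Total paid: $2,336.35

$2,336.35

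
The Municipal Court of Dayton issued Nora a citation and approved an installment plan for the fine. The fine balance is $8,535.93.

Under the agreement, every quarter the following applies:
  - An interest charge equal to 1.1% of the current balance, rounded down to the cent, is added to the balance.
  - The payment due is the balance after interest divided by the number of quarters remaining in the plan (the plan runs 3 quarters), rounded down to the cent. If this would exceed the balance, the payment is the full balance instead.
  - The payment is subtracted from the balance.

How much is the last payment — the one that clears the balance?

# | Opening | Interest | Payment | End bal
1 | $8,535.93 | $93.89 | $2,876.60 | $5,753.22
2 | $5,753.22 | $63.28 | $2,908.25 | $2,908.25
3 | $2,908.25 | $31.99 | $2,940.24 | $0.00

$2,940.24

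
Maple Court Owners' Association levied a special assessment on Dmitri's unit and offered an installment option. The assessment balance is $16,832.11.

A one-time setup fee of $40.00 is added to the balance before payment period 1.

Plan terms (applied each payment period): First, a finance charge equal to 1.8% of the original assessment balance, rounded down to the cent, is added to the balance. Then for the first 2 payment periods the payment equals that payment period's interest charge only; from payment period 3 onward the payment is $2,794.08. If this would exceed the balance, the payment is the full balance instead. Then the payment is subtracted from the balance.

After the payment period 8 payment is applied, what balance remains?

$1,925.45

# | Opening | Interest | Payment | End bal
1 | $16,872.11 | $302.97 | $302.97 | $16,872.11
2 | $16,872.11 | $302.97 | $302.97 | $16,872.11
3 | $16,872.11 | $302.97 | $2,794.08 | $14,381.00
4 | $14,381.00 | $302.97 | $2,794.08 | $11,889.89
5 | $11,889.89 | $302.97 | $2,794.08 | $9,398.78
6 | $9,398.78 | $302.97 | $2,794.08 | $6,907.67
7 | $6,907.67 | $302.97 | $2,794.08 | $4,416.56
8 | $4,416.56 | $302.97 | $2,794.08 | $1,925.45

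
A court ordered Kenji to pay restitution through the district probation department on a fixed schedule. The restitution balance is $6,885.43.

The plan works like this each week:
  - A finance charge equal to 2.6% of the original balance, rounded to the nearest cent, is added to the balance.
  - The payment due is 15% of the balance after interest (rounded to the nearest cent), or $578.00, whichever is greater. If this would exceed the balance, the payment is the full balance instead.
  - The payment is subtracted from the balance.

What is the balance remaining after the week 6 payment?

Week 1: opening $6,885.43; interest $179.02 → $7,064.45; payment $1,059.67; balance $6,004.78
Week 2: opening $6,004.78; interest $179.02 → $6,183.80; payment $927.57; balance $5,256.23
Week 3: opening $5,256.23; interest $179.02 → $5,435.25; payment $815.29; balance $4,619.96
Week 4: opening $4,619.96; interest $179.02 → $4,798.98; payment $719.85; balance $4,079.13
Week 5: opening $4,079.13; interest $179.02 → $4,258.15; payment $638.72; balance $3,619.43
Week 6: opening $3,619.43; interest $179.02 → $3,798.45; payment $578.00; balance $3,220.45

$3,220.45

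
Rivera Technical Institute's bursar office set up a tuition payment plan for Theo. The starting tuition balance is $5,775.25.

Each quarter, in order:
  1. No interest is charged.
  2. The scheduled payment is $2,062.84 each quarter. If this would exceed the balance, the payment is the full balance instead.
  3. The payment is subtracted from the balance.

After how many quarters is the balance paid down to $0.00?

# | Opening | Payment | End bal
1 | $5,775.25 | $2,062.84 | $3,712.41
2 | $3,712.41 | $2,062.84 | $1,649.57
3 | $1,649.57 | $1,649.57 | $0.00
Balance reaches $0.00 in quarter 3.

3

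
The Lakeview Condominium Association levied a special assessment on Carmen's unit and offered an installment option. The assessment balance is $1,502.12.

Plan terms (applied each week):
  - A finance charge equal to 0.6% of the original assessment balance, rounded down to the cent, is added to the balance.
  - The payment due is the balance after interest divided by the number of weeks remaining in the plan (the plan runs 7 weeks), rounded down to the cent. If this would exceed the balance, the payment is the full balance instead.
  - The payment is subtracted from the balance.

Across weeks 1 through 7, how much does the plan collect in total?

# | Opening | Interest | Payment | End bal
1 | $1,502.12 | $9.01 | $215.87 | $1,295.26
2 | $1,295.26 | $9.01 | $217.37 | $1,086.90
3 | $1,086.90 | $9.01 | $219.18 | $876.73
4 | $876.73 | $9.01 | $221.43 | $664.31
5 | $664.31 | $9.01 | $224.44 | $448.88
6 | $448.88 | $9.01 | $228.94 | $228.95
7 | $228.95 | $9.01 | $237.96 | $0.00
Total paid: $1,565.19

$1,565.19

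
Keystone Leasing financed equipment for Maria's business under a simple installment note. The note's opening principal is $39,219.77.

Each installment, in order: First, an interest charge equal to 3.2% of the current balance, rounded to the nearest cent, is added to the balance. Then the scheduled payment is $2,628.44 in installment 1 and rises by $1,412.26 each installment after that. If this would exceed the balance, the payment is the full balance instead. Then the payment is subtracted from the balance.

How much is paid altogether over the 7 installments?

$45,397.91

Installment 1: opening $39,219.77; interest $1,255.03 → $40,474.80; payment $2,628.44; balance $37,846.36
Installment 2: opening $37,846.36; interest $1,211.08 → $39,057.44; payment $4,040.70; balance $35,016.74
Installment 3: opening $35,016.74; interest $1,120.54 → $36,137.28; payment $5,452.96; balance $30,684.32
Installment 4: opening $30,684.32; interest $981.90 → $31,666.22; payment $6,865.22; balance $24,801.00
Installment 5: opening $24,801.00; interest $793.63 → $25,594.63; payment $8,277.48; balance $17,317.15
Installment 6: opening $17,317.15; interest $554.15 → $17,871.30; payment $9,689.74; balance $8,181.56
Installment 7: opening $8,181.56; interest $261.81 → $8,443.37; payment $8,443.37; balance $0.00
Total paid: $45,397.91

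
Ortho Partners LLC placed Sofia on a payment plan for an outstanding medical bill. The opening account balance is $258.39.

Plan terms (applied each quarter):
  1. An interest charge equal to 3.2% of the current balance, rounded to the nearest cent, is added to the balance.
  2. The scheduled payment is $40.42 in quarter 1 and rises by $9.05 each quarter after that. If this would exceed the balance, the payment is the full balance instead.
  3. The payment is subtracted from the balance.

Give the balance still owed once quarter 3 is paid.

Quarter 1: opening $258.39; interest $8.27 → $266.66; payment $40.42; balance $226.24
Quarter 2: opening $226.24; interest $7.24 → $233.48; payment $49.47; balance $184.01
Quarter 3: opening $184.01; interest $5.89 → $189.90; payment $58.52; balance $131.38

$131.38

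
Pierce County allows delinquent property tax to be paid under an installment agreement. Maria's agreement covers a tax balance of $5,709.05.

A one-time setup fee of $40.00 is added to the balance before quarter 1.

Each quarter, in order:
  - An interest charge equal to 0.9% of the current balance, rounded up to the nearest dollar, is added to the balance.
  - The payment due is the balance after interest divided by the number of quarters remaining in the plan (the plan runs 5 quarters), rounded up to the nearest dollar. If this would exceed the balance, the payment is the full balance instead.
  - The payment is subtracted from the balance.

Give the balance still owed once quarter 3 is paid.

$2,361.05

# | Opening | Interest | Payment | End bal
1 | $5,749.05 | $52.00 | $1,161.00 | $4,640.05
2 | $4,640.05 | $42.00 | $1,171.00 | $3,511.05
3 | $3,511.05 | $32.00 | $1,182.00 | $2,361.05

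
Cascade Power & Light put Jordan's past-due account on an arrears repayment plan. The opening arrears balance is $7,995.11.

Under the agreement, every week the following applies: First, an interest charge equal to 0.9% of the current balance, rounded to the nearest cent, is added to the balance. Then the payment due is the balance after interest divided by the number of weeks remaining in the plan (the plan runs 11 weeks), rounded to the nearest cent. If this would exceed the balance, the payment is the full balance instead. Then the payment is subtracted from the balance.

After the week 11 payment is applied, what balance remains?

$0.00

Week 1: opening $7,995.11; interest $71.96 → $8,067.07; payment $733.37; balance $7,333.70
Week 2: opening $7,333.70; interest $66.00 → $7,399.70; payment $739.97; balance $6,659.73
Week 3: opening $6,659.73; interest $59.94 → $6,719.67; payment $746.63; balance $5,973.04
Week 4: opening $5,973.04; interest $53.76 → $6,026.80; payment $753.35; balance $5,273.45
Week 5: opening $5,273.45; interest $47.46 → $5,320.91; payment $760.13; balance $4,560.78
Week 6: opening $4,560.78; interest $41.05 → $4,601.83; payment $766.97; balance $3,834.86
Week 7: opening $3,834.86; interest $34.51 → $3,869.37; payment $773.87; balance $3,095.50
Week 8: opening $3,095.50; interest $27.86 → $3,123.36; payment $780.84; balance $2,342.52
Week 9: opening $2,342.52; interest $21.08 → $2,363.60; payment $787.87; balance $1,575.73
Week 10: opening $1,575.73; interest $14.18 → $1,589.91; payment $794.96; balance $794.95
Week 11: opening $794.95; interest $7.15 → $802.10; payment $802.10; balance $0.00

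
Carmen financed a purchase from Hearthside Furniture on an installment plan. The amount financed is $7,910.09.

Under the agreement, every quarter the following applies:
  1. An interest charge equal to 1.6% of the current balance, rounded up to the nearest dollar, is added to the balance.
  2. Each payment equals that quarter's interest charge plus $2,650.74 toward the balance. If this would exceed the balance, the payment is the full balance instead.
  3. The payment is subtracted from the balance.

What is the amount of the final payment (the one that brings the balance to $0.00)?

$2,650.61

Quarter 1: $7,910.09 +$127.00 interest = $8,037.09; pay $2,777.74 → $5,259.35
Quarter 2: $5,259.35 +$85.00 interest = $5,344.35; pay $2,735.74 → $2,608.61
Quarter 3: $2,608.61 +$42.00 interest = $2,650.61; pay $2,650.61 → $0.00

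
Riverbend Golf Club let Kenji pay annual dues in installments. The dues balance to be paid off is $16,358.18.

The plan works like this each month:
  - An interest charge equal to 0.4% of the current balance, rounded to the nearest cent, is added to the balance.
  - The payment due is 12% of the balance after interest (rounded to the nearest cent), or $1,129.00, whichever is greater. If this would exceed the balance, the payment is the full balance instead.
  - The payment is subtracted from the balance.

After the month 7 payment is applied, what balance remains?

Month 1: opening $16,358.18; interest $65.43 → $16,423.61; payment $1,970.83; balance $14,452.78
Month 2: opening $14,452.78; interest $57.81 → $14,510.59; payment $1,741.27; balance $12,769.32
Month 3: opening $12,769.32; interest $51.08 → $12,820.40; payment $1,538.45; balance $11,281.95
Month 4: opening $11,281.95; interest $45.13 → $11,327.08; payment $1,359.25; balance $9,967.83
Month 5: opening $9,967.83; interest $39.87 → $10,007.70; payment $1,200.92; balance $8,806.78
Month 6: opening $8,806.78; interest $35.23 → $8,842.01; payment $1,129.00; balance $7,713.01
Month 7: opening $7,713.01; interest $30.85 → $7,743.86; payment $1,129.00; balance $6,614.86

$6,614.86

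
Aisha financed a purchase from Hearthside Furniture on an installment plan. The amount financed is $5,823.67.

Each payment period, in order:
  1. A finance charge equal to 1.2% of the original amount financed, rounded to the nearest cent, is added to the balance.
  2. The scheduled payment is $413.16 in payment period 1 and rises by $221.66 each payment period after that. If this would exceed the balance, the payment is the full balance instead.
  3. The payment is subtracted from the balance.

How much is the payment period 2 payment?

Payment period 1: $5,823.67 +$69.88 interest = $5,893.55; pay $413.16 → $5,480.39
Payment period 2: $5,480.39 +$69.88 interest = $5,550.27; pay $634.82 → $4,915.45

$634.82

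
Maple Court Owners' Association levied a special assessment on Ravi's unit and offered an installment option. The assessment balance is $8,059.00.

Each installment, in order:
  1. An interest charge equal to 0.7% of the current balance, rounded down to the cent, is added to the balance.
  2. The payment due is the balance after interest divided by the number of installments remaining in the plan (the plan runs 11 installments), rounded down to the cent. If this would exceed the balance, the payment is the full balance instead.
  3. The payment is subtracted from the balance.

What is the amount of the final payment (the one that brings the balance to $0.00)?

$791.06

Installment 1: $8,059.00 +$56.41 interest = $8,115.41; pay $737.76 → $7,377.65
Installment 2: $7,377.65 +$51.64 interest = $7,429.29; pay $742.92 → $6,686.37
Installment 3: $6,686.37 +$46.80 interest = $6,733.17; pay $748.13 → $5,985.04
Installment 4: $5,985.04 +$41.89 interest = $6,026.93; pay $753.36 → $5,273.57
Installment 5: $5,273.57 +$36.91 interest = $5,310.48; pay $758.64 → $4,551.84
Installment 6: $4,551.84 +$31.86 interest = $4,583.70; pay $763.95 → $3,819.75
Installment 7: $3,819.75 +$26.73 interest = $3,846.48; pay $769.29 → $3,077.19
Installment 8: $3,077.19 +$21.54 interest = $3,098.73; pay $774.68 → $2,324.05
Installment 9: $2,324.05 +$16.26 interest = $2,340.31; pay $780.10 → $1,560.21
Installment 10: $1,560.21 +$10.92 interest = $1,571.13; pay $785.56 → $785.57
Installment 11: $785.57 +$5.49 interest = $791.06; pay $791.06 → $0.00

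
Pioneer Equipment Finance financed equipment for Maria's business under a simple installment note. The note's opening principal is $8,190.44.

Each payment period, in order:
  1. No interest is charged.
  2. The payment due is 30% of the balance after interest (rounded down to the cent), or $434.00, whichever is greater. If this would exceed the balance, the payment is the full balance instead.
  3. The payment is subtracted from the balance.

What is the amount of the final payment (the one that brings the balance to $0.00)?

Payment period 1: opening $8,190.44; payment $2,457.13; balance $5,733.31
Payment period 2: opening $5,733.31; payment $1,719.99; balance $4,013.32
Payment period 3: opening $4,013.32; payment $1,203.99; balance $2,809.33
Payment period 4: opening $2,809.33; payment $842.79; balance $1,966.54
Payment period 5: opening $1,966.54; payment $589.96; balance $1,376.58
Payment period 6: opening $1,376.58; payment $434.00; balance $942.58
Payment period 7: opening $942.58; payment $434.00; balance $508.58
Payment period 8: opening $508.58; payment $434.00; balance $74.58
Payment period 9: opening $74.58; payment $74.58; balance $0.00

$74.58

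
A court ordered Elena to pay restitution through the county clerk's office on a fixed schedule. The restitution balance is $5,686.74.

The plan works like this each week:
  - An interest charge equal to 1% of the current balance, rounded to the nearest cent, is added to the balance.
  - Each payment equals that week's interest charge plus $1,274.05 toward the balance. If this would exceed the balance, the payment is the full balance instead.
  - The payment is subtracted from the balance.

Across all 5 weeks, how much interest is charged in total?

$156.95

Week 1: opening $5,686.74; interest $56.87 → $5,743.61; payment $1,330.92; balance $4,412.69
Week 2: opening $4,412.69; interest $44.13 → $4,456.82; payment $1,318.18; balance $3,138.64
Week 3: opening $3,138.64; interest $31.39 → $3,170.03; payment $1,305.44; balance $1,864.59
Week 4: opening $1,864.59; interest $18.65 → $1,883.24; payment $1,292.70; balance $590.54
Week 5: opening $590.54; interest $5.91 → $596.45; payment $596.45; balance $0.00
Total interest: $56.87 + $44.13 + $31.39 + $18.65 + $5.91 = $156.95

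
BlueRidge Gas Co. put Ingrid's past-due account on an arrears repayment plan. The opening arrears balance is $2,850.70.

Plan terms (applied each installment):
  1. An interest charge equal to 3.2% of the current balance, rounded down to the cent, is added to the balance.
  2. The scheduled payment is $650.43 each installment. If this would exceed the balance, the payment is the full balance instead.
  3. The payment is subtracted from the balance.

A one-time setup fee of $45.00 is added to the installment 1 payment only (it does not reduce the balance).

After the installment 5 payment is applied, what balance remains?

$0.00

Installment 1: $2,850.70 +$91.22 interest = $2,941.92; pay $650.43 (+ $45.00 fee) → $2,291.49
Installment 2: $2,291.49 +$73.32 interest = $2,364.81; pay $650.43 → $1,714.38
Installment 3: $1,714.38 +$54.86 interest = $1,769.24; pay $650.43 → $1,118.81
Installment 4: $1,118.81 +$35.80 interest = $1,154.61; pay $650.43 → $504.18
Installment 5: $504.18 +$16.13 interest = $520.31; pay $520.31 → $0.00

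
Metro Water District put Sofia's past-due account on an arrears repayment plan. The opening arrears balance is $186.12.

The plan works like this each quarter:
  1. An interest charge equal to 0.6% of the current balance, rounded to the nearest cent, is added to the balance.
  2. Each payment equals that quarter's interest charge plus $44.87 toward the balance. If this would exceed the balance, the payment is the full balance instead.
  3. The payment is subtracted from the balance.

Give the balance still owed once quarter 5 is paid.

$0.00

# | Opening | Interest | Payment | End bal
1 | $186.12 | $1.12 | $45.99 | $141.25
2 | $141.25 | $0.85 | $45.72 | $96.38
3 | $96.38 | $0.58 | $45.45 | $51.51
4 | $51.51 | $0.31 | $45.18 | $6.64
5 | $6.64 | $0.04 | $6.68 | $0.00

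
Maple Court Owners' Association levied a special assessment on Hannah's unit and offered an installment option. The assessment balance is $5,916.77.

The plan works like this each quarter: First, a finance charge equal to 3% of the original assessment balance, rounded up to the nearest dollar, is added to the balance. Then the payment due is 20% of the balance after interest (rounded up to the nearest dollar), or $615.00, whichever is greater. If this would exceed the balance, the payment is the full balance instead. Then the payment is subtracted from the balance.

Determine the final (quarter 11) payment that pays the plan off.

$398.77

Quarter 1: $5,916.77 +$178.00 interest = $6,094.77; pay $1,219.00 → $4,875.77
Quarter 2: $4,875.77 +$178.00 interest = $5,053.77; pay $1,011.00 → $4,042.77
Quarter 3: $4,042.77 +$178.00 interest = $4,220.77; pay $845.00 → $3,375.77
Quarter 4: $3,375.77 +$178.00 interest = $3,553.77; pay $711.00 → $2,842.77
Quarter 5: $2,842.77 +$178.00 interest = $3,020.77; pay $615.00 → $2,405.77
Quarter 6: $2,405.77 +$178.00 interest = $2,583.77; pay $615.00 → $1,968.77
Quarter 7: $1,968.77 +$178.00 interest = $2,146.77; pay $615.00 → $1,531.77
Quarter 8: $1,531.77 +$178.00 interest = $1,709.77; pay $615.00 → $1,094.77
Quarter 9: $1,094.77 +$178.00 interest = $1,272.77; pay $615.00 → $657.77
Quarter 10: $657.77 +$178.00 interest = $835.77; pay $615.00 → $220.77
Quarter 11: $220.77 +$178.00 interest = $398.77; pay $398.77 → $0.00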